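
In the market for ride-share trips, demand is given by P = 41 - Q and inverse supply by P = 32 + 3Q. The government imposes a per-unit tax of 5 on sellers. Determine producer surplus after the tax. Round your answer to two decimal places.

1.50

Without the tax, 41 - Q = 32 + 3Q so Q* = 2.25 and P* = 38.75.
A tax on sellers shifts supply up by 5: 41 - Q = 32 + 3Q + 5, so Q_t = 1. Buyers pay P_b = 40; sellers receive P_s = P_b - 5 = 35.
Producer surplus is the triangle above supply below P_s: (1/2)(1)(35 - 32) = 1.5.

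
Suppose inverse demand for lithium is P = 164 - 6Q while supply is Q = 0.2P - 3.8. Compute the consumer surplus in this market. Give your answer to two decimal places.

521.28

Rewriting supply in inverse form: P = 19 + 5Q.
Set 164 - 6Q = 19 + 5Q, which gives 145 = 11Q, so Q* = 13.1818 and P* = 164 - 6(13.1818) = 84.9091.
The demand choke price is 164, so CS = (1/2)(Q*)(164 - P*) = (1/2)(13.1818)(79.0909) = 521.281.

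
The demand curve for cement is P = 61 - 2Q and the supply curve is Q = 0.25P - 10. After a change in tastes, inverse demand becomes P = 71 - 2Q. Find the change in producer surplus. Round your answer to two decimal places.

28.89

Rewriting supply in inverse form: P = 40 + 4Q.
Initial equilibrium: Q_0 = 3.5, P_0 = 54; CS_0 = (1/2)(3.5)(7) = 12.25, PS_0 = (1/2)(3.5)(14) = 24.5.
New equilibrium: 71 - 2Q = 40 + 4Q gives Q_1 = 5.1667, P_1 = 60.6667; CS_1 = 26.6944, PS_1 = 53.3889.
Change in producer surplus = 53.3889 - 24.5 = 28.8889.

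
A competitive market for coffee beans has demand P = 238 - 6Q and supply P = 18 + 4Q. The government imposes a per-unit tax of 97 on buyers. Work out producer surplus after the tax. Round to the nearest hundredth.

Without the tax, 238 - 6Q = 18 + 4Q so Q* = 22 and P* = 106.
With the tax, buyers' net willingness to pay falls by 97: (238 - 97) - 6Q = 18 + 4Q, so Q_t = 12.3. Buyers pay P_b = 164.2; sellers receive P_s = P_b - 97 = 67.2.
Producer surplus is the triangle above supply below P_s: (1/2)(12.3)(67.2 - 18) = 302.58.

302.58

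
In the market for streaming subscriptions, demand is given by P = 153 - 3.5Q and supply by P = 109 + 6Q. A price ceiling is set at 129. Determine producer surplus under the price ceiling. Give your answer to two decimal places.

Free-market equilibrium: 153 - 3.5Q = 109 + 6Q gives Q* = 4.6316, P* = 136.7895.
At P = 129, sellers supply (129 - 109)/6 = 3.3333 while buyers want more, so the quantity traded is 3.3333 at price 129.
PS is the triangle above supply below 129: (1/2)(3.3333)(129 - 109) = 33.3333.

33.33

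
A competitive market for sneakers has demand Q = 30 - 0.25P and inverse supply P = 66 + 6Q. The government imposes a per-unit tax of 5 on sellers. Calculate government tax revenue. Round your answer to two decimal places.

Rewriting demand in inverse form: P = 120 - 4Q.
Pre-tax equilibrium: 120 - 4Q = 66 + 6Q gives Q* = 5.4, P* = 98.4.
With the tax, sellers need 5 more per unit: 120 - 4Q = 66 + 6Q + 5, so Q_t = 4.9. Buyers pay P_b = 100.4; sellers receive P_s = P_b - 5 = 95.4.
Revenue is the tax times quantity traded: 5 x 4.9 = 24.5.

24.50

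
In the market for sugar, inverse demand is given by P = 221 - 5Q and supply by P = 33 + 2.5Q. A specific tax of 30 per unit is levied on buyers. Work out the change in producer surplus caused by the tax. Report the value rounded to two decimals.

Without the tax, 221 - 5Q = 33 + 2.5Q so Q* = 25.0667 and P* = 95.6667.
A tax on buyers shifts demand down by 30: (221 - 30) - 5Q = 33 + 2.5Q, so Q_t = 21.0667. Buyers pay P_b = 115.6667; sellers receive P_s = P_b - 30 = 85.6667.
Producers lose the trapezoid between P_s and P* out to Q_t plus the triangle from Q_t to Q*: change in PS = 554.7556 - 785.4222 = -230.6667.

-230.67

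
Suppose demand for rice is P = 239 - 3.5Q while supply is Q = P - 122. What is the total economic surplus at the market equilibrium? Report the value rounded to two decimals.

1521.00

Rewriting supply in inverse form: P = 122 + Q.
Equilibrium: 239 - 3.5Q = 122 + Q, so Q* = 26 and P* = 148.
CS = (1/2)(26)(91) = 1183 and PS = (1/2)(26)(26) = 338, so total surplus = 1521.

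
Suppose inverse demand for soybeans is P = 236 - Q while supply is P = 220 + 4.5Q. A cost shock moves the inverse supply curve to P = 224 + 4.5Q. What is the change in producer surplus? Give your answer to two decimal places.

Initial equilibrium: Q_0 = 2.9091, P_0 = 233.0909; CS_0 = (1/2)(2.9091)(2.9091) = 4.2314, PS_0 = (1/2)(2.9091)(13.0909) = 19.0413.
New equilibrium: 236 - Q = 224 + 4.5Q gives Q_1 = 2.1818, P_1 = 233.8182; CS_1 = 2.3802, PS_1 = 10.7107.
Change in producer surplus = 10.7107 - 19.0413 = -8.3306.

-8.33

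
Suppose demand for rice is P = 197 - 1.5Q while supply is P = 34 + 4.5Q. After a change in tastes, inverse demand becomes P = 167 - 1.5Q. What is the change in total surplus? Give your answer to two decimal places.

Initial equilibrium: Q_0 = 27.1667, P_0 = 156.25; CS_0 = (1/2)(27.1667)(40.75) = 553.5208, PS_0 = (1/2)(27.1667)(122.25) = 1660.5625.
New equilibrium: 167 - 1.5Q = 34 + 4.5Q gives Q_1 = 22.1667, P_1 = 133.75; CS_1 = 368.5208, PS_1 = 1105.5625.
Change in total surplus = (368.5208 + 1105.5625) - (553.5208 + 1660.5625) = -740.

-740.00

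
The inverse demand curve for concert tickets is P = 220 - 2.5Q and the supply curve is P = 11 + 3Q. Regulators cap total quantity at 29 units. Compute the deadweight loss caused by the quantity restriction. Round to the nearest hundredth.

222.75

Without the quota, 220 - 2.5Q = 11 + 3Q gives Q* = 38.
At Q = 29 the demand price is 220 - 2.5(29) = 147.5 and the supply price is 11 + 3(29) = 98.
Deadweight loss is the triangle between the curves from 29 to 38: (1/2)(147.5 - 98)(38 - 29) = 222.75.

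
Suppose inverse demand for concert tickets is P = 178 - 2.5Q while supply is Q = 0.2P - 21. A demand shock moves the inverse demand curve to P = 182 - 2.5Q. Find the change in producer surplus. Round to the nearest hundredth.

26.67

Rewriting supply in inverse form: P = 105 + 5Q.
Initial equilibrium: Q_0 = 9.7333, P_0 = 153.6667; CS_0 = (1/2)(9.7333)(24.3333) = 118.4222, PS_0 = (1/2)(9.7333)(48.6667) = 236.8444.
New equilibrium: 182 - 2.5Q = 105 + 5Q gives Q_1 = 10.2667, P_1 = 156.3333; CS_1 = 131.7556, PS_1 = 263.5111.
Change in producer surplus = 263.5111 - 236.8444 = 26.6667.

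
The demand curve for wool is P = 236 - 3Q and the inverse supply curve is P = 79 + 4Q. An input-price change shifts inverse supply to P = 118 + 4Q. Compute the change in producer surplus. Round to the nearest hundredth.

Initial equilibrium: Q_0 = 22.4286, P_0 = 168.7143; CS_0 = (1/2)(22.4286)(67.2857) = 754.5612, PS_0 = (1/2)(22.4286)(89.7143) = 1006.0816.
New equilibrium: 236 - 3Q = 118 + 4Q gives Q_1 = 16.8571, P_1 = 185.4286; CS_1 = 426.2449, PS_1 = 568.3265.
Change in producer surplus = 568.3265 - 1006.0816 = -437.7551.

-437.76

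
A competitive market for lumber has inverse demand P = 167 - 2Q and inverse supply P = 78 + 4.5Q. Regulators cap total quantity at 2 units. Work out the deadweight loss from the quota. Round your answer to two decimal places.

Without the quota, 167 - 2Q = 78 + 4.5Q gives Q* = 13.6923.
At Q = 2 the demand price is 167 - 2(2) = 163 and the supply price is 78 + 4.5(2) = 87.
DWL = (1/2)(gap between curves at 2) x (Q* - 2) = (1/2)(76)(11.6923) = 444.3077.

444.31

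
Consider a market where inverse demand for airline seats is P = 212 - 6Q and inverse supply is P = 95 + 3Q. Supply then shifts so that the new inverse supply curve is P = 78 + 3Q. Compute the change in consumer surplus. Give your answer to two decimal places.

Initial equilibrium: Q_0 = 13, P_0 = 134; CS_0 = (1/2)(13)(78) = 507, PS_0 = (1/2)(13)(39) = 253.5.
New equilibrium: 212 - 6Q = 78 + 3Q gives Q_1 = 14.8889, P_1 = 122.6667; CS_1 = 665.037, PS_1 = 332.5185.
Change in consumer surplus = 665.037 - 507 = 158.037.

158.04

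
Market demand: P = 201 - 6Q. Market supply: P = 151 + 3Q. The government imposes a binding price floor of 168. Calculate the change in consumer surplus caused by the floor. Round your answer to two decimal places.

-1.84

Without the control, 201 - 6Q = 151 + 3Q so Q* = 5.5556 and P* = 167.6667.
At the floor price 168, quantity demanded is (201 - 168)/6 = 5.5; demand is the short side, so Q = 5.5 trades at P = 168.
CS goes from (1/2)(5.5556)(33.3333) = 92.5926 to 90.75 (computed as (201 - 168)(5.5) - (1/2)(6)(5.5)^2), a change of -1.8426.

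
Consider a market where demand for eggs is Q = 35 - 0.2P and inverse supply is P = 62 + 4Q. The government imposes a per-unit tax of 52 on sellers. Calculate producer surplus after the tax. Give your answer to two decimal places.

91.88

Rewriting demand in inverse form: P = 175 - 5Q.
Pre-tax equilibrium: 175 - 5Q = 62 + 4Q gives Q* = 12.5556, P* = 112.2222.
A tax on sellers shifts supply up by 52: 175 - 5Q = 62 + 4Q + 52, so Q_t = 6.7778. Buyers pay P_b = 141.1111; sellers receive P_s = P_b - 52 = 89.1111.
Producer surplus is the triangle above supply below P_s: (1/2)(6.7778)(89.1111 - 62) = 91.8765.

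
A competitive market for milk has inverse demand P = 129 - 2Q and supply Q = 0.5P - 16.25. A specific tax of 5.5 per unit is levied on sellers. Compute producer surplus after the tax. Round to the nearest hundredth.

Rewriting supply in inverse form: P = 32.5 + 2Q.
Pre-tax equilibrium: 129 - 2Q = 32.5 + 2Q gives Q* = 24.125, P* = 80.75.
With the tax, sellers need 5.5 more per unit: 129 - 2Q = 32.5 + 2Q + 5.5, so Q_t = 22.75. Buyers pay P_b = 83.5; sellers receive P_s = P_b - 5.5 = 78.
PS = (1/2)(Q_t)(P_s - 32.5) = (1/2)(22.75)(45.5) = 517.5625.

517.56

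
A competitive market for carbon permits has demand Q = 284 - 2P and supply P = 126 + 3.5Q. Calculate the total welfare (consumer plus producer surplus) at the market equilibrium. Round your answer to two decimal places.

32.00

Rewriting demand in inverse form: P = 142 - 0.5Q.
Equilibrium: 142 - 0.5Q = 126 + 3.5Q, so Q* = 4 and P* = 140.
Total surplus is the full triangle between the curves from 0 to Q*: (1/2)(4)(142 - 126) = 32.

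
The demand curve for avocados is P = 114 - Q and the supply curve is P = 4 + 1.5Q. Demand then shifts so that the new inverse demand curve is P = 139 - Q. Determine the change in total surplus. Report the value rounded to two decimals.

1225.00

Initial equilibrium: Q_0 = 44, P_0 = 70; CS_0 = (1/2)(44)(44) = 968, PS_0 = (1/2)(44)(66) = 1452.
New equilibrium: 139 - Q = 4 + 1.5Q gives Q_1 = 54, P_1 = 85; CS_1 = 1458, PS_1 = 2187.
Change in total surplus = (1458 + 2187) - (968 + 1452) = 1225.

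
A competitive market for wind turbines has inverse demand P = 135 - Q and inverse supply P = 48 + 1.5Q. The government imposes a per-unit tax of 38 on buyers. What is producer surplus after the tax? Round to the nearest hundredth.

288.12

Without the tax, 135 - Q = 48 + 1.5Q so Q* = 34.8 and P* = 100.2.
With the tax, buyers' net willingness to pay falls by 38: (135 - 38) - Q = 48 + 1.5Q, so Q_t = 19.6. Buyers pay P_b = 115.4; sellers receive P_s = P_b - 38 = 77.4.
Producer surplus is the triangle above supply below P_s: (1/2)(19.6)(77.4 - 48) = 288.12.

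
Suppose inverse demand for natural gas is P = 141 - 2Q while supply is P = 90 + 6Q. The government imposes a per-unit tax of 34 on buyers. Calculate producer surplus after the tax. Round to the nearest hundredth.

13.55

Without the tax, 141 - 2Q = 90 + 6Q so Q* = 6.375 and P* = 128.25.
With the tax, buyers' net willingness to pay falls by 34: (141 - 34) - 2Q = 90 + 6Q, so Q_t = 2.125. Buyers pay P_b = 136.75; sellers receive P_s = P_b - 34 = 102.75.
Producer surplus is the triangle above supply below P_s: (1/2)(2.125)(102.75 - 90) = 13.5469.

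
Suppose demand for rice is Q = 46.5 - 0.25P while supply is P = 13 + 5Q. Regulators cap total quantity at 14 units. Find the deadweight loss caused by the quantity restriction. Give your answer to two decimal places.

122.72

Rewriting demand in inverse form: P = 186 - 4Q.
Without the quota, 186 - 4Q = 13 + 5Q gives Q* = 19.2222.
At Q = 14 the demand price is 186 - 4(14) = 130 and the supply price is 13 + 5(14) = 83.
Deadweight loss is the triangle between the curves from 14 to 19.2222: (1/2)(130 - 83)(19.2222 - 14) = 122.7222.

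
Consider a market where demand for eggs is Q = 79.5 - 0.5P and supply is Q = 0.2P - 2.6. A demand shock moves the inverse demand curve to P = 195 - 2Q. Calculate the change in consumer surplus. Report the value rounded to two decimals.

240.98

Rewriting demand in inverse form: P = 159 - 2Q.
Rewriting supply in inverse form: P = 13 + 5Q.
Initial equilibrium: Q_0 = 20.8571, P_0 = 117.2857; CS_0 = (1/2)(20.8571)(41.7143) = 435.0204, PS_0 = (1/2)(20.8571)(104.2857) = 1087.551.
New equilibrium: 195 - 2Q = 13 + 5Q gives Q_1 = 26, P_1 = 143; CS_1 = 676, PS_1 = 1690.
Change in consumer surplus = 676 - 435.0204 = 240.9796.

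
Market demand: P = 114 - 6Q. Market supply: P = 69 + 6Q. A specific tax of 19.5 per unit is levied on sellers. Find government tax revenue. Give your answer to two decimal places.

41.44

Pre-tax equilibrium: 114 - 6Q = 69 + 6Q gives Q* = 3.75, P* = 91.5.
A tax on sellers shifts supply up by 19.5: 114 - 6Q = 69 + 6Q + 19.5, so Q_t = 2.125. Buyers pay P_b = 101.25; sellers receive P_s = P_b - 19.5 = 81.75.
Tax revenue = t x Q_t = 19.5 x 2.125 = 41.4375.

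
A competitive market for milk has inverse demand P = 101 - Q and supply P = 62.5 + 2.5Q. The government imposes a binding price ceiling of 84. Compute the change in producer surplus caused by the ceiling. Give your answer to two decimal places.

Free-market equilibrium: 101 - Q = 62.5 + 2.5Q gives Q* = 11, P* = 90.
At the ceiling price 84, quantity supplied is (84 - 62.5)/2.5 = 8.6; supply is the short side, so Q = 8.6 trades at P = 84.
PS goes from (1/2)(11)(27.5) = 151.25 to 92.45 (computed as (84 - 62.5)(8.6) - (1/2)(2.5)(8.6)^2), a change of -58.8.

-58.80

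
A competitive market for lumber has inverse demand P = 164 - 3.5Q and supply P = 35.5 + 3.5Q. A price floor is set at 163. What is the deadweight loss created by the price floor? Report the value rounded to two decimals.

Without the control, 164 - 3.5Q = 35.5 + 3.5Q so Q* = 18.3571 and P* = 99.75.
At P = 163, buyers demand (164 - 163)/3.5 = 0.2857 while sellers would supply more, so the quantity traded is 0.2857 at price 163.
The lost-trades triangle has base Q* - 0.2857 = 18.0714 and height equal to the gap between the curves at Q = 0.2857, which is 163 - 36.5 = 126.5. DWL = (1/2)(18.0714)(126.5) = 1143.0179.

1143.02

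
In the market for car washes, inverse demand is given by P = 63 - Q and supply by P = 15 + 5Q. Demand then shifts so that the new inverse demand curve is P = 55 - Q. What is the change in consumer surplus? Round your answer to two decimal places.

-9.78

Initial equilibrium: Q_0 = 8, P_0 = 55; CS_0 = (1/2)(8)(8) = 32, PS_0 = (1/2)(8)(40) = 160.
New equilibrium: 55 - Q = 15 + 5Q gives Q_1 = 6.6667, P_1 = 48.3333; CS_1 = 22.2222, PS_1 = 111.1111.
Change in consumer surplus = 22.2222 - 32 = -9.7778.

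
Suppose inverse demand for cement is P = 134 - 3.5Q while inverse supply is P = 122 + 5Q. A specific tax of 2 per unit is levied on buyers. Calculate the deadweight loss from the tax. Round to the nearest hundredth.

0.24

Pre-tax equilibrium: 134 - 3.5Q = 122 + 5Q gives Q* = 1.4118, P* = 129.0588.
With the tax, buyers' net willingness to pay falls by 2: (134 - 2) - 3.5Q = 122 + 5Q, so Q_t = 1.1765. Buyers pay P_b = 129.8824; sellers receive P_s = P_b - 2 = 127.8824.
The welfare triangle lost has base Q* - Q_t = 0.2353 and height t = 2, so DWL = (1/2)(0.2353)(2) = 0.2353.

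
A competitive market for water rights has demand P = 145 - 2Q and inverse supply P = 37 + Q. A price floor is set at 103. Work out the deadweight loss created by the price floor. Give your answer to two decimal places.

Free-market equilibrium: 145 - 2Q = 37 + Q gives Q* = 36, P* = 73.
At P = 103, buyers demand (145 - 103)/2 = 21 while sellers would supply more, so the quantity traded is 21 at price 103.
At Q = 21 the demand price is 103 and the supply price is 58. Deadweight loss is the triangle between the curves from 21 to 36: (1/2)(103 - 58)(36 - 21) = 337.5.

337.50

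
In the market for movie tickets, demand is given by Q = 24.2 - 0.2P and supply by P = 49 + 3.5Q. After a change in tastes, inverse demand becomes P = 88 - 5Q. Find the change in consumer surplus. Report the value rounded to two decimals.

Rewriting demand in inverse form: P = 121 - 5Q.
Initial equilibrium: Q_0 = 8.4706, P_0 = 78.6471; CS_0 = (1/2)(8.4706)(42.3529) = 179.3772, PS_0 = (1/2)(8.4706)(29.6471) = 125.564.
New equilibrium: 88 - 5Q = 49 + 3.5Q gives Q_1 = 4.5882, P_1 = 65.0588; CS_1 = 52.6298, PS_1 = 36.8408.
Change in consumer surplus = 52.6298 - 179.3772 = -126.7474.

-126.75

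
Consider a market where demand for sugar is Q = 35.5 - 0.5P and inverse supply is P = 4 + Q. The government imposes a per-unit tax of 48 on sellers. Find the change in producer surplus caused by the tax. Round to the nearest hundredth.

-229.33

Rewriting demand in inverse form: P = 71 - 2Q.
Without the tax, 71 - 2Q = 4 + Q so Q* = 22.3333 and P* = 26.3333.
A tax on sellers shifts supply up by 48: 71 - 2Q = 4 + Q + 48, so Q_t = 6.3333. Buyers pay P_b = 58.3333; sellers receive P_s = P_b - 48 = 10.3333.
PS falls from (1/2)(22.3333)(22.3333) = 249.3889 to (1/2)(6.3333)(6.3333) = 20.0556, a change of -229.3333.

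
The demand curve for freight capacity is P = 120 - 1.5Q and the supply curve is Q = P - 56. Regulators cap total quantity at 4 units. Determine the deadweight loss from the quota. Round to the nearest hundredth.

Rewriting supply in inverse form: P = 56 + Q.
Unrestricted equilibrium: Q* = (120 - 56)/(1.5 + 1) = 25.6.
At Q = 4 the demand price is 120 - 1.5(4) = 114 and the supply price is 56 + (4) = 60.
DWL = (1/2)(gap between curves at 4) x (Q* - 4) = (1/2)(54)(21.6) = 583.2.

583.20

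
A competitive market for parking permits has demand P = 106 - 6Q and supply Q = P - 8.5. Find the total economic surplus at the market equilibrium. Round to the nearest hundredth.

Rewriting supply in inverse form: P = 8.5 + Q.
Setting demand equal to supply, 97.5 = 7Q, so Q* = 13.9286 and P* = 22.4286.
Total surplus is the full triangle between the curves from 0 to Q*: (1/2)(13.9286)(106 - 8.5) = 679.0179.

679.02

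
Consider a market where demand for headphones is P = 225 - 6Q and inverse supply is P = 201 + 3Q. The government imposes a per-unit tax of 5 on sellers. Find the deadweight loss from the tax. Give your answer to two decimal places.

1.39

Pre-tax equilibrium: 225 - 6Q = 201 + 3Q gives Q* = 2.6667, P* = 209.
With the tax, sellers need 5 more per unit: 225 - 6Q = 201 + 3Q + 5, so Q_t = 2.1111. Buyers pay P_b = 212.3333; sellers receive P_s = P_b - 5 = 207.3333.
Deadweight loss is the triangle between the curves from Q_t to Q*: (1/2)(2.6667 - 2.1111)(5) = 1.3889.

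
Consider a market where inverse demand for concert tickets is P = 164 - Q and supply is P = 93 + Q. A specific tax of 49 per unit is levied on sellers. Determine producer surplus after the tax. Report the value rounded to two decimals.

60.50

Without the tax, 164 - Q = 93 + Q so Q* = 35.5 and P* = 128.5.
A tax on sellers shifts supply up by 49: 164 - Q = 93 + Q + 49, so Q_t = 11. Buyers pay P_b = 153; sellers receive P_s = P_b - 49 = 104.
PS = (1/2)(Q_t)(P_s - 93) = (1/2)(11)(11) = 60.5.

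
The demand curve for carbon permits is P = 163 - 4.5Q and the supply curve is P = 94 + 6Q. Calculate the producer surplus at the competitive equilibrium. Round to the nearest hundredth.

129.55

Equilibrium: 163 - 4.5Q = 94 + 6Q, so Q* = 6.5714 and P* = 133.4286.
Producer surplus is the triangle above supply below P*: (1/2)(6.5714)(133.4286 - 94) = (1/2)(6.5714)(39.4286) = 129.551.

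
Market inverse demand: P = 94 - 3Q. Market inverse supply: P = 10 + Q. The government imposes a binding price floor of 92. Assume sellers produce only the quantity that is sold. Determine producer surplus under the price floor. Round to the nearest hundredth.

54.44

Free-market equilibrium: 94 - 3Q = 10 + Q gives Q* = 21, P* = 31.
At the floor price 92, quantity demanded is (94 - 92)/3 = 0.6667; demand is the short side, so Q = 0.6667 trades at P = 92.
The supply price at Q = 0.6667 is 10.6667. PS is the trapezoid between 92 and supply over [0, 0.6667]: (1/2)[(92 - 10) + (92 - 10.6667)](0.6667) = 54.4444.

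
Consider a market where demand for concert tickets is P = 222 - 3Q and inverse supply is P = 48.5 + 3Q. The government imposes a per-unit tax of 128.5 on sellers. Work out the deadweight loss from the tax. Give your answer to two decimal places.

1376.02

Pre-tax equilibrium: 222 - 3Q = 48.5 + 3Q gives Q* = 28.9167, P* = 135.25.
A tax on sellers shifts supply up by 128.5: 222 - 3Q = 48.5 + 3Q + 128.5, so Q_t = 7.5. Buyers pay P_b = 199.5; sellers receive P_s = P_b - 128.5 = 71.
Deadweight loss is the triangle between the curves from Q_t to Q*: (1/2)(28.9167 - 7.5)(128.5) = 1376.0208.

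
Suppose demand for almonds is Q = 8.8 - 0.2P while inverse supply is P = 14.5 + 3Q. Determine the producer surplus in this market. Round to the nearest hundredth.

20.40

Rewriting demand in inverse form: P = 44 - 5Q.
Set 44 - 5Q = 14.5 + 3Q, which gives 29.5 = 8Q, so Q* = 3.6875 and P* = 44 - 5(3.6875) = 25.5625.
The supply curve's price intercept is 14.5, so PS = (1/2)(Q*)(P* - 14.5) = (1/2)(3.6875)(11.0625) = 20.3965.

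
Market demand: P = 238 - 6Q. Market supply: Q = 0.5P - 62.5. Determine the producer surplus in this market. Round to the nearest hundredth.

199.52

Rewriting supply in inverse form: P = 125 + 2Q.
Set 238 - 6Q = 125 + 2Q, which gives 113 = 8Q, so Q* = 14.125 and P* = 238 - 6(14.125) = 153.25.
The supply curve's price intercept is 125, so PS = (1/2)(Q*)(P* - 125) = (1/2)(14.125)(28.25) = 199.5156.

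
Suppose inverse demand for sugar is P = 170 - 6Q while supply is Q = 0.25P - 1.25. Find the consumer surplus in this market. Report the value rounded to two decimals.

816.75

Rewriting supply in inverse form: P = 5 + 4Q.
Set 170 - 6Q = 5 + 4Q, which gives 165 = 10Q, so Q* = 16.5 and P* = 170 - 6(16.5) = 71.
The demand choke price is 170, so CS = (1/2)(Q*)(170 - P*) = (1/2)(16.5)(99) = 816.75.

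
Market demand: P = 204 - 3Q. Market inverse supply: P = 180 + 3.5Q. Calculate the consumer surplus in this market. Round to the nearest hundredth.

20.45

Set 204 - 3Q = 180 + 3.5Q, which gives 24 = 6.5Q, so Q* = 3.6923 and P* = 204 - 3(3.6923) = 192.9231.
CS is the area between the demand curve and P* from 0 to Q*: (1/2)(3.6923)(11.0769) = 20.4497.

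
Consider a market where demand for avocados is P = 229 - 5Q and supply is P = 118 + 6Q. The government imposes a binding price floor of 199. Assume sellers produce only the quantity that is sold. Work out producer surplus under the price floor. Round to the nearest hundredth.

378.00

Free-market equilibrium: 229 - 5Q = 118 + 6Q gives Q* = 10.0909, P* = 178.5455.
At the floor price 199, quantity demanded is (229 - 199)/5 = 6; demand is the short side, so Q = 6 trades at P = 199.
The supply price at Q = 6 is 154. PS is the trapezoid between 199 and supply over [0, 6]: (1/2)[(199 - 118) + (199 - 154)](6) = 378.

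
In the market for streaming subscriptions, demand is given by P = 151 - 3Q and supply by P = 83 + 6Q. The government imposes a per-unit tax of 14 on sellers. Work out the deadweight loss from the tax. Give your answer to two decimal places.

Pre-tax equilibrium: 151 - 3Q = 83 + 6Q gives Q* = 7.5556, P* = 128.3333.
With the tax, sellers need 14 more per unit: 151 - 3Q = 83 + 6Q + 14, so Q_t = 6. Buyers pay P_b = 133; sellers receive P_s = P_b - 14 = 119.
Deadweight loss is the triangle between the curves from Q_t to Q*: (1/2)(7.5556 - 6)(14) = 10.8889.

10.89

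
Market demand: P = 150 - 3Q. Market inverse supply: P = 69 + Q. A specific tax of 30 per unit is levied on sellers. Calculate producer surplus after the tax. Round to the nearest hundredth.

81.28

Without the tax, 150 - 3Q = 69 + Q so Q* = 20.25 and P* = 89.25.
A tax on sellers shifts supply up by 30: 150 - 3Q = 69 + Q + 30, so Q_t = 12.75. Buyers pay P_b = 111.75; sellers receive P_s = P_b - 30 = 81.75.
Producer surplus is the triangle above supply below P_s: (1/2)(12.75)(81.75 - 69) = 81.2812.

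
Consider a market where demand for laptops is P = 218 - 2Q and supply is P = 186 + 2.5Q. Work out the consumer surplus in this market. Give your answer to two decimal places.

Equilibrium: 218 - 2Q = 186 + 2.5Q, so Q* = 7.1111 and P* = 203.7778.
CS is the area between the demand curve and P* from 0 to Q*: (1/2)(7.1111)(14.2222) = 50.5679.

50.57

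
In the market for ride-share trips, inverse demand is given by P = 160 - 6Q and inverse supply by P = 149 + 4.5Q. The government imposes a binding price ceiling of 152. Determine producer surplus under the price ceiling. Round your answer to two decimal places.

1.00

Free-market equilibrium: 160 - 6Q = 149 + 4.5Q gives Q* = 1.0476, P* = 153.7143.
At P = 152, sellers supply (152 - 149)/4.5 = 0.6667 while buyers want more, so the quantity traded is 0.6667 at price 152.
PS is the triangle above supply below 152: (1/2)(0.6667)(152 - 149) = 1.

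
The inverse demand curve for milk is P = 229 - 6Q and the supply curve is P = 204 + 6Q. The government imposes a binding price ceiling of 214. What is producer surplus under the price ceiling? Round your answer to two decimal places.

8.33

Free-market equilibrium: 229 - 6Q = 204 + 6Q gives Q* = 2.0833, P* = 216.5.
At P = 214, sellers supply (214 - 204)/6 = 1.6667 while buyers want more, so the quantity traded is 1.6667 at price 214.
PS is the triangle above supply below 214: (1/2)(1.6667)(214 - 204) = 8.3333.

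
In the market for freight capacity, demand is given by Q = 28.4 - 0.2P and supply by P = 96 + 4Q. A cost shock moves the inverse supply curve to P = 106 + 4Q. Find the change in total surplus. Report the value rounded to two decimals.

Rewriting demand in inverse form: P = 142 - 5Q.
Initial equilibrium: Q_0 = 5.1111, P_0 = 116.4444; CS_0 = (1/2)(5.1111)(25.5556) = 65.3086, PS_0 = (1/2)(5.1111)(20.4444) = 52.2469.
New equilibrium: 142 - 5Q = 106 + 4Q gives Q_1 = 4, P_1 = 122; CS_1 = 40, PS_1 = 32.
Change in total surplus = (40 + 32) - (65.3086 + 52.2469) = -45.5556.

-45.56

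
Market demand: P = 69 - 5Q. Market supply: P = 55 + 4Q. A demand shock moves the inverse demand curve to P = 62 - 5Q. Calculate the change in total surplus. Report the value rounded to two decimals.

Initial equilibrium: Q_0 = 1.5556, P_0 = 61.2222; CS_0 = (1/2)(1.5556)(7.7778) = 6.0494, PS_0 = (1/2)(1.5556)(6.2222) = 4.8395.
New equilibrium: 62 - 5Q = 55 + 4Q gives Q_1 = 0.7778, P_1 = 58.1111; CS_1 = 1.5123, PS_1 = 1.2099.
Change in total surplus = (1.5123 + 1.2099) - (6.0494 + 4.8395) = -8.1667.

-8.17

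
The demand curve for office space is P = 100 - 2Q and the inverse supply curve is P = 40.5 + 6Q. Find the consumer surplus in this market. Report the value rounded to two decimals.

55.32

Set 100 - 2Q = 40.5 + 6Q, which gives 59.5 = 8Q, so Q* = 7.4375 and P* = 100 - 2(7.4375) = 85.125.
The demand choke price is 100, so CS = (1/2)(Q*)(100 - P*) = (1/2)(7.4375)(14.875) = 55.3164.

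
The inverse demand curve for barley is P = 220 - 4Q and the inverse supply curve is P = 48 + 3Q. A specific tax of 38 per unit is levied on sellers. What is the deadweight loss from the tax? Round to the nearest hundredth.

Without the tax, 220 - 4Q = 48 + 3Q so Q* = 24.5714 and P* = 121.7143.
A tax on sellers shifts supply up by 38: 220 - 4Q = 48 + 3Q + 38, so Q_t = 19.1429. Buyers pay P_b = 143.4286; sellers receive P_s = P_b - 38 = 105.4286.
Deadweight loss is the triangle between the curves from Q_t to Q*: (1/2)(24.5714 - 19.1429)(38) = 103.1429.

103.14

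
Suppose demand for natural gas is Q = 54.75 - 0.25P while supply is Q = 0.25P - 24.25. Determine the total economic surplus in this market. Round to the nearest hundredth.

Rewriting demand in inverse form: P = 219 - 4Q.
Rewriting supply in inverse form: P = 97 + 4Q.
Set 219 - 4Q = 97 + 4Q, which gives 122 = 8Q, so Q* = 15.25 and P* = 219 - 4(15.25) = 158.
CS = (1/2)(15.25)(61) = 465.125 and PS = (1/2)(15.25)(61) = 465.125, so total surplus = 930.25.

930.25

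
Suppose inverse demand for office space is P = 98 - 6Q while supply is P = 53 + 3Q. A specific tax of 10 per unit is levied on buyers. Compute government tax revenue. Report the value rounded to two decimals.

Without the tax, 98 - 6Q = 53 + 3Q so Q* = 5 and P* = 68.
With the tax, buyers' net willingness to pay falls by 10: (98 - 10) - 6Q = 53 + 3Q, so Q_t = 3.8889. Buyers pay P_b = 74.6667; sellers receive P_s = P_b - 10 = 64.6667.
Revenue is the tax times quantity traded: 10 x 3.8889 = 38.8889.

38.89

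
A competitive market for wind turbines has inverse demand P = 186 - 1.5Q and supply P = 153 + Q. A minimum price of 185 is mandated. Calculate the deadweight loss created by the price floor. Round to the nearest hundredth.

Without the control, 186 - 1.5Q = 153 + Q so Q* = 13.2 and P* = 166.2.
At P = 185, buyers demand (186 - 185)/1.5 = 0.6667 while sellers would supply more, so the quantity traded is 0.6667 at price 185.
The lost-trades triangle has base Q* - 0.6667 = 12.5333 and height equal to the gap between the curves at Q = 0.6667, which is 185 - 153.6667 = 31.3333. DWL = (1/2)(12.5333)(31.3333) = 196.3556.

196.36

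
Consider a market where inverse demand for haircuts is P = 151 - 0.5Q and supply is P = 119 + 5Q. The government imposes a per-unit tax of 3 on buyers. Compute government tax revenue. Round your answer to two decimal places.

Pre-tax equilibrium: 151 - 0.5Q = 119 + 5Q gives Q* = 5.8182, P* = 148.0909.
With the tax, buyers' net willingness to pay falls by 3: (151 - 3) - 0.5Q = 119 + 5Q, so Q_t = 5.2727. Buyers pay P_b = 148.3636; sellers receive P_s = P_b - 3 = 145.3636.
Revenue is the tax times quantity traded: 3 x 5.2727 = 15.8182.

15.82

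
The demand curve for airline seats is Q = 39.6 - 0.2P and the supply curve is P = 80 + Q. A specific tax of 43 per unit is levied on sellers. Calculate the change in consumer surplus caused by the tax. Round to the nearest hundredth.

Rewriting demand in inverse form: P = 198 - 5Q.
Pre-tax equilibrium: 198 - 5Q = 80 + Q gives Q* = 19.6667, P* = 99.6667.
With the tax, sellers need 43 more per unit: 198 - 5Q = 80 + Q + 43, so Q_t = 12.5. Buyers pay P_b = 135.5; sellers receive P_s = P_b - 43 = 92.5.
Consumers lose the trapezoid between P* and P_b out to Q_t plus the triangle from Q_t to Q*: change in CS = 390.625 - 966.9444 = -576.3194.

-576.32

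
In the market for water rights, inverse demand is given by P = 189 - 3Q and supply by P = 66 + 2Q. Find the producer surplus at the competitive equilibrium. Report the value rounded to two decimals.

Equilibrium: 189 - 3Q = 66 + 2Q, so Q* = 24.6 and P* = 115.2.
Producer surplus is the triangle above supply below P*: (1/2)(24.6)(115.2 - 66) = (1/2)(24.6)(49.2) = 605.16.

605.16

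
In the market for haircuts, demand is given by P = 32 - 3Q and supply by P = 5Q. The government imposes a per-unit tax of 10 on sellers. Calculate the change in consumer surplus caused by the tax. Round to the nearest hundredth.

-12.66

Pre-tax equilibrium: 32 - 3Q = 5Q gives Q* = 4, P* = 20.
With the tax, sellers need 10 more per unit: 32 - 3Q = 5Q + 10, so Q_t = 2.75. Buyers pay P_b = 23.75; sellers receive P_s = P_b - 10 = 13.75.
Consumers lose the trapezoid between P* and P_b out to Q_t plus the triangle from Q_t to Q*: change in CS = 11.3438 - 24 = -12.6562.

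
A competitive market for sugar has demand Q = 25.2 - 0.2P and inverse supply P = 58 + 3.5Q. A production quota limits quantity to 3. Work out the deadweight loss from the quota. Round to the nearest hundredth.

Rewriting demand in inverse form: P = 126 - 5Q.
Unrestricted equilibrium: Q* = (126 - 58)/(5 + 3.5) = 8.
At Q = 3 the demand price is 126 - 5(3) = 111 and the supply price is 58 + 3.5(3) = 68.5.
DWL = (1/2)(gap between curves at 3) x (Q* - 3) = (1/2)(42.5)(5) = 106.25.

106.25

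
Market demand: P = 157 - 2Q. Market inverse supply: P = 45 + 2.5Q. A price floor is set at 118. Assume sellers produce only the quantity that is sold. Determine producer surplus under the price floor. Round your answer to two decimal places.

948.19

Free-market equilibrium: 157 - 2Q = 45 + 2.5Q gives Q* = 24.8889, P* = 107.2222.
At the floor price 118, quantity demanded is (157 - 118)/2 = 19.5; demand is the short side, so Q = 19.5 trades at P = 118.
The supply price at Q = 19.5 is 93.75. PS is the trapezoid between 118 and supply over [0, 19.5]: (1/2)[(118 - 45) + (118 - 93.75)](19.5) = 948.1875.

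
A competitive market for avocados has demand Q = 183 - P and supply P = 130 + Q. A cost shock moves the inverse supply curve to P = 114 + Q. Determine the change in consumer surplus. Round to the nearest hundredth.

244.00

Rewriting demand in inverse form: P = 183 - Q.
Initial equilibrium: Q_0 = 26.5, P_0 = 156.5; CS_0 = (1/2)(26.5)(26.5) = 351.125, PS_0 = (1/2)(26.5)(26.5) = 351.125.
New equilibrium: 183 - Q = 114 + Q gives Q_1 = 34.5, P_1 = 148.5; CS_1 = 595.125, PS_1 = 595.125.
Change in consumer surplus = 595.125 - 351.125 = 244.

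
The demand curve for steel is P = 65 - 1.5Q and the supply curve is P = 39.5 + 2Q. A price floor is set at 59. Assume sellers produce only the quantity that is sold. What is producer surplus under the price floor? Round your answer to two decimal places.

Free-market equilibrium: 65 - 1.5Q = 39.5 + 2Q gives Q* = 7.2857, P* = 54.0714.
At the floor price 59, quantity demanded is (65 - 59)/1.5 = 4; demand is the short side, so Q = 4 trades at P = 59.
The supply price at Q = 4 is 47.5. PS is the trapezoid between 59 and supply over [0, 4]: (1/2)[(59 - 39.5) + (59 - 47.5)](4) = 62.

62.00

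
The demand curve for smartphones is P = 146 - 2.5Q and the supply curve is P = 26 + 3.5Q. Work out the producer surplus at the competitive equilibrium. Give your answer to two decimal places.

Equilibrium: 146 - 2.5Q = 26 + 3.5Q, so Q* = 20 and P* = 96.
The supply curve's price intercept is 26, so PS = (1/2)(Q*)(P* - 26) = (1/2)(20)(70) = 700.

700.00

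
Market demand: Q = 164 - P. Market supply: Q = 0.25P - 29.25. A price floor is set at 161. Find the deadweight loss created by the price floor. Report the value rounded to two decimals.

Rewriting demand in inverse form: P = 164 - Q.
Rewriting supply in inverse form: P = 117 + 4Q.
Free-market equilibrium: 164 - Q = 117 + 4Q gives Q* = 9.4, P* = 154.6.
At the floor price 161, quantity demanded is (164 - 161)/1 = 3; demand is the short side, so Q = 3 trades at P = 161.
At Q = 3 the demand price is 161 and the supply price is 129. Deadweight loss is the triangle between the curves from 3 to 9.4: (1/2)(161 - 129)(9.4 - 3) = 102.4.

102.40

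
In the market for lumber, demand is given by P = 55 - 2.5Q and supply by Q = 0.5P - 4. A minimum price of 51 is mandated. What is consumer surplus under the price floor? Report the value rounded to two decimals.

3.20

Rewriting supply in inverse form: P = 8 + 2Q.
Free-market equilibrium: 55 - 2.5Q = 8 + 2Q gives Q* = 10.4444, P* = 28.8889.
At P = 51, buyers demand (55 - 51)/2.5 = 1.6 while sellers would supply more, so the quantity traded is 1.6 at price 51.
CS is the triangle under demand above 51: (1/2)(1.6)(55 - 51) = 3.2.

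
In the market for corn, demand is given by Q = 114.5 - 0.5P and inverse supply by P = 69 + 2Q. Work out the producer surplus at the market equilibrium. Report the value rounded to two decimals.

1600.00

Rewriting demand in inverse form: P = 229 - 2Q.
Equilibrium: 229 - 2Q = 69 + 2Q, so Q* = 40 and P* = 149.
The supply curve's price intercept is 69, so PS = (1/2)(Q*)(P* - 69) = (1/2)(40)(80) = 1600.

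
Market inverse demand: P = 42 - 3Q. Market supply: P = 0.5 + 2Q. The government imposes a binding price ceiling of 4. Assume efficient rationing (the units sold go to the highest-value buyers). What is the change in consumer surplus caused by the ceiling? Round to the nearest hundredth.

-41.43

Free-market equilibrium: 42 - 3Q = 0.5 + 2Q gives Q* = 8.3, P* = 17.1.
At P = 4, sellers supply (4 - 0.5)/2 = 1.75 while buyers want more, so the quantity traded is 1.75 at price 4.
CS goes from (1/2)(8.3)(24.9) = 103.335 to 61.9062 (computed as (42 - 4)(1.75) - (1/2)(3)(1.75)^2), a change of -41.4288.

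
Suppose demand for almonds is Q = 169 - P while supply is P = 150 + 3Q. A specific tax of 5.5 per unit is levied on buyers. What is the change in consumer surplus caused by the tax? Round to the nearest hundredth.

-5.59

Rewriting demand in inverse form: P = 169 - Q.
Without the tax, 169 - Q = 150 + 3Q so Q* = 4.75 and P* = 164.25.
With the tax, buyers' net willingness to pay falls by 5.5: (169 - 5.5) - Q = 150 + 3Q, so Q_t = 3.375. Buyers pay P_b = 165.625; sellers receive P_s = P_b - 5.5 = 160.125.
CS falls from (1/2)(4.75)(4.75) = 11.2812 to (1/2)(3.375)(3.375) = 5.6953, a change of -5.5859.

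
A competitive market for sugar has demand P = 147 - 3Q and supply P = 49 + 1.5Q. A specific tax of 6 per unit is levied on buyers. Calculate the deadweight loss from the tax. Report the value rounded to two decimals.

Without the tax, 147 - 3Q = 49 + 1.5Q so Q* = 21.7778 and P* = 81.6667.
With the tax, buyers' net willingness to pay falls by 6: (147 - 6) - 3Q = 49 + 1.5Q, so Q_t = 20.4444. Buyers pay P_b = 85.6667; sellers receive P_s = P_b - 6 = 79.6667.
The welfare triangle lost has base Q* - Q_t = 1.3333 and height t = 6, so DWL = (1/2)(1.3333)(6) = 4.

4.00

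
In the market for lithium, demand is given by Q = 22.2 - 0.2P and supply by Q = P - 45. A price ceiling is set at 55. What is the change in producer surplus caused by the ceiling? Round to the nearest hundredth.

-10.50

Rewriting demand in inverse form: P = 111 - 5Q.
Rewriting supply in inverse form: P = 45 + Q.
Without the control, 111 - 5Q = 45 + Q so Q* = 11 and P* = 56.
At P = 55, sellers supply (55 - 45)/1 = 10 while buyers want more, so the quantity traded is 10 at price 55.
PS goes from (1/2)(11)(11) = 60.5 to 50 (computed as (55 - 45)(10) - (1/2)(1)(10)^2), a change of -10.5.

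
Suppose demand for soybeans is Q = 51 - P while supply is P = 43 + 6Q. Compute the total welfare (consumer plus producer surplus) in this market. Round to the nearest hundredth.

4.57

Rewriting demand in inverse form: P = 51 - Q.
Equilibrium: 51 - Q = 43 + 6Q, so Q* = 1.1429 and P* = 49.8571.
CS = (1/2)(1.1429)(1.1429) = 0.6531 and PS = (1/2)(1.1429)(6.8571) = 3.9184, so total surplus = 4.5714.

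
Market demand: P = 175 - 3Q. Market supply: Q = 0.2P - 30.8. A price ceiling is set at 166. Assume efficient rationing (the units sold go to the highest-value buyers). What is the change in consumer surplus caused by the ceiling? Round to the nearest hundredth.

Rewriting supply in inverse form: P = 154 + 5Q.
Free-market equilibrium: 175 - 3Q = 154 + 5Q gives Q* = 2.625, P* = 167.125.
At P = 166, sellers supply (166 - 154)/5 = 2.4 while buyers want more, so the quantity traded is 2.4 at price 166.
CS goes from (1/2)(2.625)(7.875) = 10.3359 to 12.96 (computed as (175 - 166)(2.4) - (1/2)(3)(2.4)^2), a change of 2.6241.

2.62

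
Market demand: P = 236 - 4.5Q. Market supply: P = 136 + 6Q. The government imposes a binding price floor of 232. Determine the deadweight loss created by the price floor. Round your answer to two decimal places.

Free-market equilibrium: 236 - 4.5Q = 136 + 6Q gives Q* = 9.5238, P* = 193.1429.
At P = 232, buyers demand (236 - 232)/4.5 = 0.8889 while sellers would supply more, so the quantity traded is 0.8889 at price 232.
The lost-trades triangle has base Q* - 0.8889 = 8.6349 and height equal to the gap between the curves at Q = 0.8889, which is 232 - 141.3333 = 90.6667. DWL = (1/2)(8.6349)(90.6667) = 391.4497.

391.45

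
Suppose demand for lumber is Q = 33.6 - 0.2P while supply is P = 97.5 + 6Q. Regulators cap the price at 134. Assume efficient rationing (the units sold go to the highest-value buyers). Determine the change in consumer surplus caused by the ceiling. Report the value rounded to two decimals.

11.62

Rewriting demand in inverse form: P = 168 - 5Q.
Free-market equilibrium: 168 - 5Q = 97.5 + 6Q gives Q* = 6.4091, P* = 135.9545.
At the ceiling price 134, quantity supplied is (134 - 97.5)/6 = 6.0833; supply is the short side, so Q = 6.0833 trades at P = 134.
CS goes from (1/2)(6.4091)(32.0455) = 102.6911 to 114.316 (computed as (168 - 134)(6.0833) - (1/2)(5)(6.0833)^2), a change of 11.6249.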